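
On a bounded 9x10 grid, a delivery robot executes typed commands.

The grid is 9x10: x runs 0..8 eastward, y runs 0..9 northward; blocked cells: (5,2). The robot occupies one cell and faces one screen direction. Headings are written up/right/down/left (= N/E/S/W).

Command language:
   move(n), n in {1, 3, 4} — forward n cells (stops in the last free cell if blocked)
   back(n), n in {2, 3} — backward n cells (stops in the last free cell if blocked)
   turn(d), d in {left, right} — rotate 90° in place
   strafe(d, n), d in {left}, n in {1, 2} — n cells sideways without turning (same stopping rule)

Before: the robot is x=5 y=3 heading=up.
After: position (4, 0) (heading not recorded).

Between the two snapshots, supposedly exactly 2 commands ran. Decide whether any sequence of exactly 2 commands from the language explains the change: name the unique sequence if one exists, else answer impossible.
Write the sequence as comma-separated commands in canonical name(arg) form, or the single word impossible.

strafe(left, 1), back(3)

key: running back(3) before strafe(left, 1) would end elsewhere — order is forced
initial: x=5 y=3 heading=up
step 1 (strafe(left, 1)): x=4 y=3 heading=up
step 2 (back(3)): x=4 y=0 heading=up
all 81 alternatives checked — unique.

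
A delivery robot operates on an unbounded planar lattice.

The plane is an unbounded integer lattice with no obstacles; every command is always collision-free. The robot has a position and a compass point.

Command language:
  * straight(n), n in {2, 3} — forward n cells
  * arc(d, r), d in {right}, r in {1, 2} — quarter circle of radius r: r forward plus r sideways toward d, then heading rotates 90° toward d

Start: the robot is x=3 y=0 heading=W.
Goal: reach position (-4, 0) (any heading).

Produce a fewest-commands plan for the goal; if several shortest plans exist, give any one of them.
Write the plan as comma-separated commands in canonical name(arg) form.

straight(3), straight(2), straight(2)

start: x=3 y=0 heading=W
[1] after straight(3): x=0 y=0 heading=W
[2] after straight(2): x=-2 y=0 heading=W
[3] after straight(2): x=-4 y=0 heading=W
shorter routes all fall short; 3 is best.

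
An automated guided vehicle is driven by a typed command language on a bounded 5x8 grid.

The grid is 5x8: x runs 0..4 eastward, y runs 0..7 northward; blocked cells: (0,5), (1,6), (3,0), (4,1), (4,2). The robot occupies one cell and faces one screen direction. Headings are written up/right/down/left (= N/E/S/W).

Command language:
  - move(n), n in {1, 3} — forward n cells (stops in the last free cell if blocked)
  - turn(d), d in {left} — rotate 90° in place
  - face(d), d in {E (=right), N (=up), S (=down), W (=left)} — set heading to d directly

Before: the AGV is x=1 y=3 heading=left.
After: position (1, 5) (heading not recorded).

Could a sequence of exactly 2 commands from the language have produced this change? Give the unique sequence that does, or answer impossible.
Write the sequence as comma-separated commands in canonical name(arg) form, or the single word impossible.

face(N), move(3)

key: move(3) is stopped early by the blocked cell at (1,6)
begin: x=1 y=3 heading=left
1. face(N) → x=1 y=3 heading=up
2. move(3) → x=1 y=5 heading=up
no other 2-command option fits: unique.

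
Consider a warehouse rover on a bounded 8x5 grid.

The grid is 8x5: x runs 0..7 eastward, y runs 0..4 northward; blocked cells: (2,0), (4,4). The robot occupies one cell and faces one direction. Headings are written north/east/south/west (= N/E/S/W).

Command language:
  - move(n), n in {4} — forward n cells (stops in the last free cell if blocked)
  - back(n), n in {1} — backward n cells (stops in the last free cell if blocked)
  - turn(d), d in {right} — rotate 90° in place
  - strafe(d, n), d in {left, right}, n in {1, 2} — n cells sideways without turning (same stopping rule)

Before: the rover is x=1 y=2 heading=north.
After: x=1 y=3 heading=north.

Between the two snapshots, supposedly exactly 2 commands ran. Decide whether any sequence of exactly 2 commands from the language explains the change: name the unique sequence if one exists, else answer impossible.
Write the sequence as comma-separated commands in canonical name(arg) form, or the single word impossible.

key: move(4) runs into the grid edge before its full distance
initial: x=1 y=2 heading=north
step 1 (move(4)): x=1 y=4 heading=north
step 2 (back(1)): x=1 y=3 heading=north
uniquely the one of 49 2-step routes that fits.

move(4), back(1)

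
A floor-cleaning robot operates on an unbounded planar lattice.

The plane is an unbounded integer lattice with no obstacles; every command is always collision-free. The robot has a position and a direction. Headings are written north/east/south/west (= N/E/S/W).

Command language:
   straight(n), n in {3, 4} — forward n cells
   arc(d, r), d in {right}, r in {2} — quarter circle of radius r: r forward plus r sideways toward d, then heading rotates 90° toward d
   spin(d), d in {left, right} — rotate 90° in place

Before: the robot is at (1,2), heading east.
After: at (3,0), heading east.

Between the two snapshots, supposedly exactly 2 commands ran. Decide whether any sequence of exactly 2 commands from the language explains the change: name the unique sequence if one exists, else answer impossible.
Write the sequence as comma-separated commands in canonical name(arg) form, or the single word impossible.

key: order matters: swapping arc(right, 2) and spin(left) lands elsewhere
from: at (1,2), heading east
[1] after arc(right, 2): at (3,0), heading south
[2] after spin(left): at (3,0), heading east
uniquely the one of 25 2-step routes that fits.

arc(right, 2), spin(left)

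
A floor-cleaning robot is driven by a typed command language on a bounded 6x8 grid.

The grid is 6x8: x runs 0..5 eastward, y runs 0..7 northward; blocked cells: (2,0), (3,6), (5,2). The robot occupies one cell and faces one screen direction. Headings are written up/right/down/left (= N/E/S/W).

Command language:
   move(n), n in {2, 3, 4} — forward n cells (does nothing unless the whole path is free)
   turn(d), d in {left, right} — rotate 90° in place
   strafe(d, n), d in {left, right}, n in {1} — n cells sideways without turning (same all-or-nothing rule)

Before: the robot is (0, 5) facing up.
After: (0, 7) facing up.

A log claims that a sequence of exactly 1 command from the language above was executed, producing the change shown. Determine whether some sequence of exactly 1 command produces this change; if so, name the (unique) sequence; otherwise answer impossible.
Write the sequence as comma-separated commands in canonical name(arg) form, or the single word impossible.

move(2)

key: heading stays N — the single command does not turn
begin: (0, 5) facing up
[1] after move(2): (0, 7) facing up
uniquely the one of 7 1-step routes that fits.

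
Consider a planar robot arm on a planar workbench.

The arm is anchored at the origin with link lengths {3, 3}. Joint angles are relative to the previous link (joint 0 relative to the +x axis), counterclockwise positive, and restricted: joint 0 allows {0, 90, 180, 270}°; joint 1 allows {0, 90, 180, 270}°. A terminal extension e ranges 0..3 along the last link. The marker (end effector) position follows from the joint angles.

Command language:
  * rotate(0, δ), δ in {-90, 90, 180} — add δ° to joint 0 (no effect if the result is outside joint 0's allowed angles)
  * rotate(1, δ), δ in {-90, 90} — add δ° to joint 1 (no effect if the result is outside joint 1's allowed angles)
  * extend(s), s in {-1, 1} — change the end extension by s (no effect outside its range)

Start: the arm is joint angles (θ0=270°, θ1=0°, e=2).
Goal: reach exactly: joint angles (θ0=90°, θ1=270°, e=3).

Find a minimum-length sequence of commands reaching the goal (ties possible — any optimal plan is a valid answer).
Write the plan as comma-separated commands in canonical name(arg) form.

rotate(1, -90), extend(1), rotate(0, 180)

initial: joint angles (θ0=270°, θ1=0°, e=2)
step 1 (rotate(1, -90)): joint angles (θ0=270°, θ1=270°, e=2)
step 2 (extend(1)): joint angles (θ0=270°, θ1=270°, e=3)
step 3 (rotate(0, 180)): joint angles (θ0=90°, θ1=270°, e=3)
nothing shorter than 3 reaches the goal.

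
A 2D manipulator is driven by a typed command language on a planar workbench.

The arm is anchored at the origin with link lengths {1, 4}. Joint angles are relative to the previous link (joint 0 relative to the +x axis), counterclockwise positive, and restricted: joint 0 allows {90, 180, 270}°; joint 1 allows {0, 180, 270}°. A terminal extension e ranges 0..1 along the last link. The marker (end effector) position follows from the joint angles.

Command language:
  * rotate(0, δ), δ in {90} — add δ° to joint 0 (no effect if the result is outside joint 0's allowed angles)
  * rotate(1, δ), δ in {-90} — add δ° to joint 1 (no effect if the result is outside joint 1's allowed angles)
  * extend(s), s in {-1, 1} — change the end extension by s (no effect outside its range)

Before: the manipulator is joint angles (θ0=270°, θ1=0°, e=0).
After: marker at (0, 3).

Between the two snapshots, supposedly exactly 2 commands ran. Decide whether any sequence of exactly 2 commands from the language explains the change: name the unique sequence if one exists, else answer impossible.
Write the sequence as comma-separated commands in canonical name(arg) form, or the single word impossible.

start: joint angles (θ0=270°, θ1=0°, e=0)
1. rotate(1, -90) → joint angles (θ0=270°, θ1=270°, e=0)
2. rotate(1, -90) → joint angles (θ0=270°, θ1=180°, e=0)
no rival 2-sequence matches.

rotate(1, -90), rotate(1, -90)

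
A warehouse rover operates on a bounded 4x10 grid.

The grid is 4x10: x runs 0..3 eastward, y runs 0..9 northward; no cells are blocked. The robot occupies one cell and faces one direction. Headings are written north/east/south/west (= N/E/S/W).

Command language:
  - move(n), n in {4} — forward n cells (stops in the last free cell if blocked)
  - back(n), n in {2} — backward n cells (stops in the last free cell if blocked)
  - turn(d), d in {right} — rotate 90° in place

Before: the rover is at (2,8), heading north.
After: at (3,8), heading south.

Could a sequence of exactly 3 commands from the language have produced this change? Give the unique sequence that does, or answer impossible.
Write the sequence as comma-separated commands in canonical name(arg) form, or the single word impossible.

key: move(4) runs into the grid edge before its full distance
t0: at (2,8), heading north
1. turn(right) → at (2,8), heading east
2. move(4) → at (3,8), heading east
3. turn(right) → at (3,8), heading south
no rival 3-sequence matches.

turn(right), move(4), turn(right)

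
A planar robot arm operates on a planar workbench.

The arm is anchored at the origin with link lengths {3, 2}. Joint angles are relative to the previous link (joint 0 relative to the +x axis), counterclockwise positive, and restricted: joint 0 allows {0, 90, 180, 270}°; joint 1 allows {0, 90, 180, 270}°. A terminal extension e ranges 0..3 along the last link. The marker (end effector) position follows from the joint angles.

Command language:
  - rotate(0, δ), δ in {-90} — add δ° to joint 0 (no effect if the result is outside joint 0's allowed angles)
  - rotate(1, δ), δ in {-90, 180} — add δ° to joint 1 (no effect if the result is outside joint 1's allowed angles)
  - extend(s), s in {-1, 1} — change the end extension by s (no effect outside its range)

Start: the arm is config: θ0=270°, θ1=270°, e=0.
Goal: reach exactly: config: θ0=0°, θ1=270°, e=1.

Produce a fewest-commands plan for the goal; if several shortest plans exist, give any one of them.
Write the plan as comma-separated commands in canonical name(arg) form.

rotate(0, -90), rotate(0, -90), rotate(0, -90), extend(1)

begin: config: θ0=270°, θ1=270°, e=0
step 1 (rotate(0, -90)): config: θ0=180°, θ1=270°, e=0
step 2 (rotate(0, -90)): config: θ0=90°, θ1=270°, e=0
step 3 (rotate(0, -90)): config: θ0=0°, θ1=270°, e=0
step 4 (extend(1)): config: θ0=0°, θ1=270°, e=1
no 3-step plan works, so 4 is optimal.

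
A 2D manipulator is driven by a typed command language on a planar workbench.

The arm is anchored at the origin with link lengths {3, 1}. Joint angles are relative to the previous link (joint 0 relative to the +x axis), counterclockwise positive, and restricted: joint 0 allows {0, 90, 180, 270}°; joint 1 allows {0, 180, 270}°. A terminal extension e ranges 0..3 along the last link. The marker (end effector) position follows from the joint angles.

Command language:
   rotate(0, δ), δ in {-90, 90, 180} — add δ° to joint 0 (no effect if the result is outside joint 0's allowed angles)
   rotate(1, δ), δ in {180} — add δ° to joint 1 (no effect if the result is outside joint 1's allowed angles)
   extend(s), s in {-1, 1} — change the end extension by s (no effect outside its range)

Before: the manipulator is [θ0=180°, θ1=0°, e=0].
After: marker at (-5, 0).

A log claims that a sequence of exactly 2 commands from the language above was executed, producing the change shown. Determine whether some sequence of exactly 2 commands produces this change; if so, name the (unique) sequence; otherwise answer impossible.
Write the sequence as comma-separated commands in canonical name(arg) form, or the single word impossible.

key: order matters: swapping extend(-1) and extend(1) lands elsewhere
begin: [θ0=180°, θ1=0°, e=0]
step 1 (extend(-1)): [θ0=180°, θ1=0°, e=0]
step 2 (extend(1)): [θ0=180°, θ1=0°, e=1]
no rival 2-sequence matches.

extend(-1), extend(1)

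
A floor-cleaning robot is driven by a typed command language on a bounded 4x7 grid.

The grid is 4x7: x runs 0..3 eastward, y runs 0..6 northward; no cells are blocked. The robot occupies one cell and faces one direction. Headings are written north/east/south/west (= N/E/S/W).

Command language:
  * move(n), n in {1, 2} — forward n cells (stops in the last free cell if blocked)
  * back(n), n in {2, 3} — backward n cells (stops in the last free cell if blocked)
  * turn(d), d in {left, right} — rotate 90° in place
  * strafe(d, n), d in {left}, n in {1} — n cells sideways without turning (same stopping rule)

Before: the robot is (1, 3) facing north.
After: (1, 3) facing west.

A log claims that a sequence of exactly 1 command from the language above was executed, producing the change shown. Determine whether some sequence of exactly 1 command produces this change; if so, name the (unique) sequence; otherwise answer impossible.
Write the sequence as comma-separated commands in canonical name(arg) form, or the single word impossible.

turn(left)

key: (1,3) unchanged — the single command moves nothing
start: (1, 3) facing north
t=1 turn(left) ⇒ (1, 3) facing west
uniquely the one of 7 1-step routes that fits.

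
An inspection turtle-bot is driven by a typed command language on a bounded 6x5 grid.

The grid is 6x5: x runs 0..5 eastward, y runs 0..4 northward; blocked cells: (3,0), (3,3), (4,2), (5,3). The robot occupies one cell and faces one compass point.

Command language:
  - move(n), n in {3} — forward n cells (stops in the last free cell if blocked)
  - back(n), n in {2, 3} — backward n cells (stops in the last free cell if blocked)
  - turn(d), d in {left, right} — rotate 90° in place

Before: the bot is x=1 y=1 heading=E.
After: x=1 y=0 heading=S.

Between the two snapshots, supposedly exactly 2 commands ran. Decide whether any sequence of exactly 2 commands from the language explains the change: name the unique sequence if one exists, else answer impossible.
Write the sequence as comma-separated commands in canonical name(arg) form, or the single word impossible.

key: order matters: swapping turn(right) and move(3) lands elsewhere
t0: x=1 y=1 heading=E
[1] after turn(right): x=1 y=1 heading=S
[2] after move(3): x=1 y=0 heading=S
no other 2-command option fits: unique.

turn(right), move(3)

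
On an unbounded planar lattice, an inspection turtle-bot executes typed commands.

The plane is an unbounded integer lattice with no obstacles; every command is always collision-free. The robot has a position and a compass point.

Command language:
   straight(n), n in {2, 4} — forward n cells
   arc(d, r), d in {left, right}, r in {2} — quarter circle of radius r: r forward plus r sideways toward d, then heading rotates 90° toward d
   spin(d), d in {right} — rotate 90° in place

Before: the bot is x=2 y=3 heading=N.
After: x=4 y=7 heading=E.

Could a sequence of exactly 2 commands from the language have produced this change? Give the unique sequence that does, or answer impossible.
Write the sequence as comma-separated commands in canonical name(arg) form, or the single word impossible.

key: cell and facing (now E) both changed — the 2 commands mix motion and turning
initial: x=2 y=3 heading=N
step 1 (straight(2)): x=2 y=5 heading=N
step 2 (arc(right, 2)): x=4 y=7 heading=E
no rival 2-sequence matches.

straight(2), arc(right, 2)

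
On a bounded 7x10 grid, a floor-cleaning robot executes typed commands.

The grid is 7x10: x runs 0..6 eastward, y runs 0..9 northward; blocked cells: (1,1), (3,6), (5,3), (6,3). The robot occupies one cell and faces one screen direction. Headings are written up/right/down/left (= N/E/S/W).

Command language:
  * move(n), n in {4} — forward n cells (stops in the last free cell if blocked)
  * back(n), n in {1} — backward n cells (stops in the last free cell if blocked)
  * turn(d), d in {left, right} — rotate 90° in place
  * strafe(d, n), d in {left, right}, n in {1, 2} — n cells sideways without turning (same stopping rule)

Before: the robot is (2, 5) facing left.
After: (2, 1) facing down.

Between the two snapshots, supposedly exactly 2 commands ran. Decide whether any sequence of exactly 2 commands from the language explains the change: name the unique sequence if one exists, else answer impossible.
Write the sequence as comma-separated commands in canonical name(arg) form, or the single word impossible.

key: cell and facing (now S) both changed — the 2 commands mix motion and turning
from: (2, 5) facing left
1. turn(left) → (2, 5) facing down
2. move(4) → (2, 1) facing down
all 64 alternatives checked — unique.

turn(left), move(4)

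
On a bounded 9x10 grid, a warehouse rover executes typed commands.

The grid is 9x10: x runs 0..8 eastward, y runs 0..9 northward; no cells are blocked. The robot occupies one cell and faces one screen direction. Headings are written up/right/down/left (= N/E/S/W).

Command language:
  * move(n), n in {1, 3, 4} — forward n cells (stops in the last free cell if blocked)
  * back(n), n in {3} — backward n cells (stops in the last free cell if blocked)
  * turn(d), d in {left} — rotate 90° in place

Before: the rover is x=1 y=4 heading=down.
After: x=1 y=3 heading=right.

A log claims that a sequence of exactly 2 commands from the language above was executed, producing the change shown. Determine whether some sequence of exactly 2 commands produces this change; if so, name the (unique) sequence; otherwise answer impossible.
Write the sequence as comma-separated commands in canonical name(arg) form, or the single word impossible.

key: running turn(left) before move(1) would end elsewhere — order is forced
from: x=1 y=4 heading=down
1. move(1) → x=1 y=3 heading=down
2. turn(left) → x=1 y=3 heading=right
all 25 alternatives checked — unique.

move(1), turn(left)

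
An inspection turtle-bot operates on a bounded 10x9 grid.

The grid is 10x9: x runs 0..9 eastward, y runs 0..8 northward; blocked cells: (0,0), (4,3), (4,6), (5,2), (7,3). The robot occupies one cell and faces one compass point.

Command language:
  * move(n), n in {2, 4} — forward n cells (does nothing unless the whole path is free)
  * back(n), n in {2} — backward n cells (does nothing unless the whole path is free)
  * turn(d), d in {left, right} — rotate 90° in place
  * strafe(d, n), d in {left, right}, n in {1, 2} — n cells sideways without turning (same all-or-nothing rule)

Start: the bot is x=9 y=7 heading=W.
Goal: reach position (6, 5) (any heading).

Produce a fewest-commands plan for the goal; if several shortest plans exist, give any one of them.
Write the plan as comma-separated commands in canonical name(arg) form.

turn(left), strafe(right, 2), strafe(right, 1), move(2)

t0: x=9 y=7 heading=W
1. turn(left) → x=9 y=7 heading=S
2. strafe(right, 2) → x=7 y=7 heading=S
3. strafe(right, 1) → x=6 y=7 heading=S
4. move(2) → x=6 y=5 heading=S
nothing shorter than 4 reaches the goal.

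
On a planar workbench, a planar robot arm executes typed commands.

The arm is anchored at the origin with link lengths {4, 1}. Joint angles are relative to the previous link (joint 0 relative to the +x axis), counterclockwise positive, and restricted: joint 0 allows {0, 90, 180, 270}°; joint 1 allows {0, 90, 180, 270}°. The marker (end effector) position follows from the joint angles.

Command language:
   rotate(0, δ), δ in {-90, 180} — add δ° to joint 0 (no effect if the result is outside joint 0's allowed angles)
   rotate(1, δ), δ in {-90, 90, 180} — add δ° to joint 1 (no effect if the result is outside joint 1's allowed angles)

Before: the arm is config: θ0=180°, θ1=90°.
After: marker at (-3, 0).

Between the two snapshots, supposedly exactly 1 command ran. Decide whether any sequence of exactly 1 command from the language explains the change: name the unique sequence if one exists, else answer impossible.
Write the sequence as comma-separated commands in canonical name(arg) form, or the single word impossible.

from: config: θ0=180°, θ1=90°
t=1 rotate(1, 90) ⇒ config: θ0=180°, θ1=180°
no rival 1-sequence matches.

rotate(1, 90)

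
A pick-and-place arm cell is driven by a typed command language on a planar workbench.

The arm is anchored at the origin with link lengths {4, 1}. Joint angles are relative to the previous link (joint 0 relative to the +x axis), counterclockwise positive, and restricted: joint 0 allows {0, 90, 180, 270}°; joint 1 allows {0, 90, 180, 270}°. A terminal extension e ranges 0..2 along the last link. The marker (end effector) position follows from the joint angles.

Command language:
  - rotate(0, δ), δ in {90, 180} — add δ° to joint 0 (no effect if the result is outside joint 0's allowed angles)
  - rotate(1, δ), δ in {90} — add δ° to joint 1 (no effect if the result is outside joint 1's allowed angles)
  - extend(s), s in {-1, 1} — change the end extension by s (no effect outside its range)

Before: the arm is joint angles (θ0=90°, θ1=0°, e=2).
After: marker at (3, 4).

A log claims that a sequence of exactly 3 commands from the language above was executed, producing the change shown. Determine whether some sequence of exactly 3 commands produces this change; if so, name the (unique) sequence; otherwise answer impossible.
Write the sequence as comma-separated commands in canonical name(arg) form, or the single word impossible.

start: joint angles (θ0=90°, θ1=0°, e=2)
t=1 rotate(1, 90) ⇒ joint angles (θ0=90°, θ1=90°, e=2)
t=2 rotate(1, 90) ⇒ joint angles (θ0=90°, θ1=180°, e=2)
t=3 rotate(1, 90) ⇒ joint angles (θ0=90°, θ1=270°, e=2)
uniquely the one of 125 3-step routes that fits.

rotate(1, 90), rotate(1, 90), rotate(1, 90)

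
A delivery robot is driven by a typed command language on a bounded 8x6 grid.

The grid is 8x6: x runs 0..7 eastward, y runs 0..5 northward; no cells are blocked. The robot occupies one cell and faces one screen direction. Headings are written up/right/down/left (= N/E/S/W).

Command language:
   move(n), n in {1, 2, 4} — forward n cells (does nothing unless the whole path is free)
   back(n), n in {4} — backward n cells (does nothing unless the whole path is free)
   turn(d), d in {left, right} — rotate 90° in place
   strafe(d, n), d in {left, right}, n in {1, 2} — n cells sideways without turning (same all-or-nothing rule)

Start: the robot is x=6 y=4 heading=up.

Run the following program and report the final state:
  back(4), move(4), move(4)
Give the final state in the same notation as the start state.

from: x=6 y=4 heading=up
1. back(4) → x=6 y=0 heading=up
2. move(4) → x=6 y=4 heading=up
3. move(4) → x=6 y=4 heading=up

x=6 y=4 heading=up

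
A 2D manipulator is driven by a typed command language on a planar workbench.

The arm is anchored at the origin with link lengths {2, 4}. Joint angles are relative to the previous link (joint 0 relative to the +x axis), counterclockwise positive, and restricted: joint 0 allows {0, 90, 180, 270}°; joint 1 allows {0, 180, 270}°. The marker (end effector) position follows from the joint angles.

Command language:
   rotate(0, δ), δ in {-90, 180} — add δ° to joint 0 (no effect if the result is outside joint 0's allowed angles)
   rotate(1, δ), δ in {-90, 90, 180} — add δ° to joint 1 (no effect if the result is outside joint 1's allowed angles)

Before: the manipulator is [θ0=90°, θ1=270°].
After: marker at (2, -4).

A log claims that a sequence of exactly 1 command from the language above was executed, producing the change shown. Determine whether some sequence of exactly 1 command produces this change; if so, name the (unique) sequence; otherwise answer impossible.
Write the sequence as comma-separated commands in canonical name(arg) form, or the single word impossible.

rotate(0, -90)

initial: [θ0=90°, θ1=270°]
1. rotate(0, -90) → [θ0=0°, θ1=270°]
uniquely the one of 5 1-step routes that fits.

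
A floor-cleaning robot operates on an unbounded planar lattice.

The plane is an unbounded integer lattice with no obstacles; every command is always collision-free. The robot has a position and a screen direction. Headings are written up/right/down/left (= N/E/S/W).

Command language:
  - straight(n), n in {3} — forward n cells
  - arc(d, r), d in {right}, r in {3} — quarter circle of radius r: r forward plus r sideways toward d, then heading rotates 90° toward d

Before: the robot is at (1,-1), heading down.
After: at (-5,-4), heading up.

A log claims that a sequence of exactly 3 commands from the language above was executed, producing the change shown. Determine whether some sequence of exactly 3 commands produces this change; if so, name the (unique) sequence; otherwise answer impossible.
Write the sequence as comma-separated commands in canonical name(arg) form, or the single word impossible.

key: cell and facing (now N) both changed — the 3 commands mix motion and turning
begin: at (1,-1), heading down
[1] after straight(3): at (1,-4), heading down
[2] after arc(right, 3): at (-2,-7), heading left
[3] after arc(right, 3): at (-5,-4), heading up
uniquely the one of 8 3-step routes that fits.

straight(3), arc(right, 3), arc(right, 3)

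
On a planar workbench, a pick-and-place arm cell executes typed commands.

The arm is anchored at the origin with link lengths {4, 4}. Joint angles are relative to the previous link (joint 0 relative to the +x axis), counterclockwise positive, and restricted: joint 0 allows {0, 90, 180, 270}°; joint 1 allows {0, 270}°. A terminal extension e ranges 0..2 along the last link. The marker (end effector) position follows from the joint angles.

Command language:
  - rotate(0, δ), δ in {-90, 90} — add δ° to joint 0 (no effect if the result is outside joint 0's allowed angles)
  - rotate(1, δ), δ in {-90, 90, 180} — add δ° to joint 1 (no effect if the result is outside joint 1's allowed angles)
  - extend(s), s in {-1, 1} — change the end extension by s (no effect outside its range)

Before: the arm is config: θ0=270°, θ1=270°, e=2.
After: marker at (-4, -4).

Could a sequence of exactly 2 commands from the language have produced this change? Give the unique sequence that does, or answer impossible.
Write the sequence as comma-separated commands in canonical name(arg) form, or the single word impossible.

initial: config: θ0=270°, θ1=270°, e=2
[1] after extend(-1): config: θ0=270°, θ1=270°, e=1
[2] after extend(-1): config: θ0=270°, θ1=270°, e=0
no rival 2-sequence matches.

extend(-1), extend(-1)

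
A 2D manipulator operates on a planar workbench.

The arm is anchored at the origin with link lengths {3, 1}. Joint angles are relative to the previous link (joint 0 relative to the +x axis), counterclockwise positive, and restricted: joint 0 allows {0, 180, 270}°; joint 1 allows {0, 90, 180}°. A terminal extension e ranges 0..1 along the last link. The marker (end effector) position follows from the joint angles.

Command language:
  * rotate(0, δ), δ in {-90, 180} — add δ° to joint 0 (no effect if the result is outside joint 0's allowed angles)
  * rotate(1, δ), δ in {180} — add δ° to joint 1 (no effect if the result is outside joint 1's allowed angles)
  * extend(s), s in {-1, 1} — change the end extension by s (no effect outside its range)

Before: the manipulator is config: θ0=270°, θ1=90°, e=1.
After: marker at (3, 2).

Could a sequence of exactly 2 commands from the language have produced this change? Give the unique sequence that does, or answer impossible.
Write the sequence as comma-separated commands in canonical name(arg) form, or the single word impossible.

rotate(0, -90), rotate(0, 180)

key: order matters: swapping rotate(0, -90) and rotate(0, 180) lands elsewhere
begin: config: θ0=270°, θ1=90°, e=1
[1] after rotate(0, -90): config: θ0=180°, θ1=90°, e=1
[2] after rotate(0, 180): config: θ0=0°, θ1=90°, e=1
no other 2-command option fits: unique.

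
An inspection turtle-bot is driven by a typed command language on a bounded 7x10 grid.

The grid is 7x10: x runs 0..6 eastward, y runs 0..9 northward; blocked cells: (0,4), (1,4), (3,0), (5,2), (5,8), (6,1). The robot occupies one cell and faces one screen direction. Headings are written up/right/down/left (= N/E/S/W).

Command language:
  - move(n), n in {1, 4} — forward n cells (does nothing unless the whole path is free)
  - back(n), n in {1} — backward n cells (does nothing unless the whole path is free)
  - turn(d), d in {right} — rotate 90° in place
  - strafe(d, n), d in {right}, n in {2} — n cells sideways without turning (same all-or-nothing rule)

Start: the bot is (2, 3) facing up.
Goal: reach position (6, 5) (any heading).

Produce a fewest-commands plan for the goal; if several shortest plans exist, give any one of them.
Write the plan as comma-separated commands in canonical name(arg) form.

strafe(right, 2), strafe(right, 2), move(1), move(1)

initial: (2, 3) facing up
t=1 strafe(right, 2) ⇒ (4, 3) facing up
t=2 strafe(right, 2) ⇒ (6, 3) facing up
t=3 move(1) ⇒ (6, 4) facing up
t=4 move(1) ⇒ (6, 5) facing up
no 3-step plan works, so 4 is optimal.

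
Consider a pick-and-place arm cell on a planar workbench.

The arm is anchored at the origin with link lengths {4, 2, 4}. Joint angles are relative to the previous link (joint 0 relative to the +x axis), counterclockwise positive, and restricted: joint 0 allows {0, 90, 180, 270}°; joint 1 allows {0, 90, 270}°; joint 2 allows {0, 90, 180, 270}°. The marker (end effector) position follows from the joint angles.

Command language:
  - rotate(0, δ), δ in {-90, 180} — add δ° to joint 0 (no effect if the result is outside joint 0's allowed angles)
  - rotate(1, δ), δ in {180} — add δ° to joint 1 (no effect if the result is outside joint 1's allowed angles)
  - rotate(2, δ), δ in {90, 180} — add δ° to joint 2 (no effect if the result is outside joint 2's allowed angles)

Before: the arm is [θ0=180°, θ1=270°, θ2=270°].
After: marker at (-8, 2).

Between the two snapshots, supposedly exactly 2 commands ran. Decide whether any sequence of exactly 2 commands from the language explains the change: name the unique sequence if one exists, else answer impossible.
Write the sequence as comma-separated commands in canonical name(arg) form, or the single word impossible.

t0: [θ0=180°, θ1=270°, θ2=270°]
step 1 (rotate(2, 90)): [θ0=180°, θ1=270°, θ2=0°]
step 2 (rotate(2, 90)): [θ0=180°, θ1=270°, θ2=90°]
no other 2-command option fits: unique.

rotate(2, 90), rotate(2, 90)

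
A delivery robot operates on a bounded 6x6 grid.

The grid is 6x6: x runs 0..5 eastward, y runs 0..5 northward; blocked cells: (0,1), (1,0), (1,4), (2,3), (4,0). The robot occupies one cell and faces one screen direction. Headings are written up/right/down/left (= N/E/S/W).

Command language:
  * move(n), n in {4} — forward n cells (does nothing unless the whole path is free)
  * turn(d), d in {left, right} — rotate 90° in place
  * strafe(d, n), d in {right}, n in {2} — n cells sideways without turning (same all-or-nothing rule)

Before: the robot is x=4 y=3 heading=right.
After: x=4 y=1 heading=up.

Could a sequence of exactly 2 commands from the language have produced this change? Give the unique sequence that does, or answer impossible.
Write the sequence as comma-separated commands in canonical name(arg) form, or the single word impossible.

strafe(right, 2), turn(left)

key: cell and facing (now N) both changed — the 2 commands mix motion and turning
initial: x=4 y=3 heading=right
1. strafe(right, 2) → x=4 y=1 heading=right
2. turn(left) → x=4 y=1 heading=up
no rival 2-sequence matches.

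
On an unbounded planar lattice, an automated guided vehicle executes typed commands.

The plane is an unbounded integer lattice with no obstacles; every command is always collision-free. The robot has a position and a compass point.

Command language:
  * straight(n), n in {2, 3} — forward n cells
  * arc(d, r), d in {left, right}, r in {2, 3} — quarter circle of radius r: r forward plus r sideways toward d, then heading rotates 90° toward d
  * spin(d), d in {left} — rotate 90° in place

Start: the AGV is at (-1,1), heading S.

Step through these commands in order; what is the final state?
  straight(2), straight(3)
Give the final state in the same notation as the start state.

initial: at (-1,1), heading S
t=1 straight(2) ⇒ at (-1,-1), heading S
t=2 straight(3) ⇒ at (-1,-4), heading S

at (-1,-4), heading S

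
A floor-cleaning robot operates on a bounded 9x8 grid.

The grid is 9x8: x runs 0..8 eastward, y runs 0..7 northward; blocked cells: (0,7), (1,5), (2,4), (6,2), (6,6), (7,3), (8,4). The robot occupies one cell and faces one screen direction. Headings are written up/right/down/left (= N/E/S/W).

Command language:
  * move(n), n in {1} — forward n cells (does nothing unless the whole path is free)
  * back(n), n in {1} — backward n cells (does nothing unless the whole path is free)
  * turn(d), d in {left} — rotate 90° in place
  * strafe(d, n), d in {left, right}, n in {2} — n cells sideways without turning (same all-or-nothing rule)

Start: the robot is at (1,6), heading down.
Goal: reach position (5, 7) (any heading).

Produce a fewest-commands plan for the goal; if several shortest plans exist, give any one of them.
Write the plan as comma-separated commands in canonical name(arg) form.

back(1), strafe(left, 2), strafe(left, 2)

start: at (1,6), heading down
1. back(1) → at (1,7), heading down
2. strafe(left, 2) → at (3,7), heading down
3. strafe(left, 2) → at (5,7), heading down
minimal: 3 command(s), checked below 3.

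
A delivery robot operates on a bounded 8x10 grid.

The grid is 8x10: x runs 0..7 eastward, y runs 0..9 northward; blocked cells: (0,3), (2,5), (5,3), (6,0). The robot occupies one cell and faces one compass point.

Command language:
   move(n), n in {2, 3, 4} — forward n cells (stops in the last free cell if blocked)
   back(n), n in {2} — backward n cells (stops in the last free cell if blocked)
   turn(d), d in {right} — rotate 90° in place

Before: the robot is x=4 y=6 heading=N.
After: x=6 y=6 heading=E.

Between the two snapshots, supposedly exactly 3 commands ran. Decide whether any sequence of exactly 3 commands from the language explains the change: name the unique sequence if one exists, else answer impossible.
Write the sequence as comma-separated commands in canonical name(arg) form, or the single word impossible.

turn(right), back(2), move(4)

key: running move(4) before turn(right) would end elsewhere — order is forced
begin: x=4 y=6 heading=N
1. turn(right) → x=4 y=6 heading=E
2. back(2) → x=2 y=6 heading=E
3. move(4) → x=6 y=6 heading=E
no other 3-command option fits: unique.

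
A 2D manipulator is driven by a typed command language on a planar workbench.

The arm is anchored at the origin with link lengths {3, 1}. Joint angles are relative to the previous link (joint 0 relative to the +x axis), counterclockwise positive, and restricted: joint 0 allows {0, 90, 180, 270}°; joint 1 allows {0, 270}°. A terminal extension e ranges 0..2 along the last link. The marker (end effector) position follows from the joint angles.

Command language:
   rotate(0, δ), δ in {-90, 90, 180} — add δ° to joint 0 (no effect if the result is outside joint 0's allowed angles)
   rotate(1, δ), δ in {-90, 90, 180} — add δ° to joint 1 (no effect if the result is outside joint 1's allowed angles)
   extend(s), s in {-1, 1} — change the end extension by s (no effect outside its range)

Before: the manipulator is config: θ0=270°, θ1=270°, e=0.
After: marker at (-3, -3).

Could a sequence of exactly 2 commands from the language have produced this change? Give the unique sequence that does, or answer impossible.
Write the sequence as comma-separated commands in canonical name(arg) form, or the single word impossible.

from: config: θ0=270°, θ1=270°, e=0
t=1 extend(1) ⇒ config: θ0=270°, θ1=270°, e=1
t=2 extend(1) ⇒ config: θ0=270°, θ1=270°, e=2
all 64 alternatives checked — unique.

extend(1), extend(1)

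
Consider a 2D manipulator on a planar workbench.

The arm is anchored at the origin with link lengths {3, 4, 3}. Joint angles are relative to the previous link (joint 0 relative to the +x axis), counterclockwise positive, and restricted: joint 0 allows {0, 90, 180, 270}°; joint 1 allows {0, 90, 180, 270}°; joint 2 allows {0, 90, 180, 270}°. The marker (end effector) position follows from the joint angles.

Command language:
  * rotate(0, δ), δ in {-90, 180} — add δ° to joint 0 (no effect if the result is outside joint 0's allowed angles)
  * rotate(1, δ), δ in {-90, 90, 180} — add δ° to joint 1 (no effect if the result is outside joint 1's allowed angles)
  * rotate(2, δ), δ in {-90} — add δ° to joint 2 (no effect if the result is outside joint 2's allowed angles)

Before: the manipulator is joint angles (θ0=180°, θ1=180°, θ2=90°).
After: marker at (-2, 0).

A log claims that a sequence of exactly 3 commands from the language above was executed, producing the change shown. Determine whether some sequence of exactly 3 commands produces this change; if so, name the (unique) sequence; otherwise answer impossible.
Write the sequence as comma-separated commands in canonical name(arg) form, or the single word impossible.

rotate(2, -90), rotate(2, -90), rotate(2, -90)

start: joint angles (θ0=180°, θ1=180°, θ2=90°)
step 1 (rotate(2, -90)): joint angles (θ0=180°, θ1=180°, θ2=0°)
step 2 (rotate(2, -90)): joint angles (θ0=180°, θ1=180°, θ2=270°)
step 3 (rotate(2, -90)): joint angles (θ0=180°, θ1=180°, θ2=180°)
no other 3-command option fits: unique.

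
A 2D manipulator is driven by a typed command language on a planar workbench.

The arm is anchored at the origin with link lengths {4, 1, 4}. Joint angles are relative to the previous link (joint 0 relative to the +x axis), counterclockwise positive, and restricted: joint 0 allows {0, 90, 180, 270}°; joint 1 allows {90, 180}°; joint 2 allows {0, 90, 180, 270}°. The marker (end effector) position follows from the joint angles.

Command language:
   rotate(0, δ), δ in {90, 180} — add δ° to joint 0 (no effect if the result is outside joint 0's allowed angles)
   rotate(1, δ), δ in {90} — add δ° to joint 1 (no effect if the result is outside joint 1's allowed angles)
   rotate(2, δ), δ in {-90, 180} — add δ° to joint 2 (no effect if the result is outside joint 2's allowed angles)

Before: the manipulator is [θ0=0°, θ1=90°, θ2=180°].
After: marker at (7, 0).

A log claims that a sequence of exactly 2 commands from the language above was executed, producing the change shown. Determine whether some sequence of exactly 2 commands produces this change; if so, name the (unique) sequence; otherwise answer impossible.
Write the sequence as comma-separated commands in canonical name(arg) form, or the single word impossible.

start: [θ0=0°, θ1=90°, θ2=180°]
step 1 (rotate(1, 90)): [θ0=0°, θ1=180°, θ2=180°]
step 2 (rotate(1, 90)): [θ0=0°, θ1=180°, θ2=180°]
all 25 alternatives checked — unique.

rotate(1, 90), rotate(1, 90)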